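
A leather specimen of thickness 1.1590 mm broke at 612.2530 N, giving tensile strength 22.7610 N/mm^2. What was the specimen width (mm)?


Formula: w = F / (TS * t)
Substituting: w = 612.2530 / (22.7610 * 1.1590)
Result: 23.2090 mm


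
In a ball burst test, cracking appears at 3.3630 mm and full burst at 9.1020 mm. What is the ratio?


Formula: Ratio = crack / burst
Substituting: Ratio = 3.3630 / 9.1020
Result: 0.3695


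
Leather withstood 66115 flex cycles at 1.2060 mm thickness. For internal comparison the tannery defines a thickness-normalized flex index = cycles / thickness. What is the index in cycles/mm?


Formula: Index = cycles / thickness
Substituting: Index = 66115 / 1.2060
Result: 54821.7247 cycles/mm


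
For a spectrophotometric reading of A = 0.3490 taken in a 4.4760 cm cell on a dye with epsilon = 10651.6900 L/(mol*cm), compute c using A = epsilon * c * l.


Formula: c = A / (epsilon * l)
Substituting: c = 0.3490 / (10651.6900 * 4.4760)
Result: 7.3201e-06 mol/L


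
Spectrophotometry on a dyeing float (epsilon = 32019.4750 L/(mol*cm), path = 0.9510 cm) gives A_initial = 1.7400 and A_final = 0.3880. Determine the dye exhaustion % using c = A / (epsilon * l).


c_initial = A_i / (epsilon * l) = 1.7400 / (32019.4750 * 0.9510) = 5.7142e-05 mol/L
c_final = A_f / (epsilon * l) = 0.3880 / (32019.4750 * 0.9510) = 1.2742e-05 mol/L
Exhaustion = (c_initial - c_final) / c_initial * 100 = (5.7142e-05 - 1.2742e-05) / 5.7142e-05 * 100 = 77.7011 %


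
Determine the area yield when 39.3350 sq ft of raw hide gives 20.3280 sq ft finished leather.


Formula: Yield = finished / raw * 100
Substituting: Yield = 20.3280 / 39.3350 * 100
Result: 51.6792 %


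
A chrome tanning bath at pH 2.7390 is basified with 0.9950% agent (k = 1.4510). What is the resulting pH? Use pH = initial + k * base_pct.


Formula: pH_final = pH_initial + k * base_pct
Substituting: pH_final = 2.7390 + 1.4510 * 0.9950
Result: 4.1827


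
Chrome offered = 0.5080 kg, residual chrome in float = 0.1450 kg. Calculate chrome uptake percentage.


Formula: Uptake = (offered - residual) / offered * 100
Substituting: Uptake = (0.5080 - 0.1450) / 0.5080 * 100
Result: 71.4567 %


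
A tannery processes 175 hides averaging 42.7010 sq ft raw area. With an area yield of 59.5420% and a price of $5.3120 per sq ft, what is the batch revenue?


Raw_total = N * avg_area = 175 * 42.7010 = 7472.6750 sq ft
Finished = Raw_total * yield / 100 = 7472.6750 * 59.5420 / 100 = 4449.3801 sq ft
Value = Finished * price = 4449.3801 * 5.3120 = 23635.1073 $


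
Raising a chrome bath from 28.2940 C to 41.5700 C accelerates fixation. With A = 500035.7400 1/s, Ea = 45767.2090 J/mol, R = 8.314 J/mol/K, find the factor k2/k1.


T1 = 28.2940 + 273.15 = 301.4440 K; T2 = 41.5700 + 273.15 = 314.7200 K
k1 = A * exp(-Ea/(R*T1)) = 500035.7400 * exp(-45767.2090/(8.314*301.4440)) = 0.00586284 1/s
k2 = A * exp(-Ea/(R*T2)) = 500035.7400 * exp(-45767.2090/(8.314*314.7200)) = 0.0126666 1/s
k2/k1 = 0.0126666 / 0.00586284 = 2.1605


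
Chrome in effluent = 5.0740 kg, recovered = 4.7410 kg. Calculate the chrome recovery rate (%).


Formula: Recovery = recovered / input * 100
Substituting: Recovery = 4.7410 / 5.0740 * 100
Result: 93.4371 %


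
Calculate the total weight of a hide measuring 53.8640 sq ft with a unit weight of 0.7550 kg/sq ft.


Formula: Weight = area * weight_per_sqft
Substituting: Weight = 53.8640 * 0.7550
Result: 40.6673 kg


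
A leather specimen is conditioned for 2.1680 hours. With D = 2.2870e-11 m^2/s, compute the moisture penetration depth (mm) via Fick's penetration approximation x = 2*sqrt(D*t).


t = 2.1680 hr * 3600 = 7804.8000 s
D * t = 2.2870e-11 * 7804.8000 = 1.7850e-07
x = 2 * sqrt(D*t) = 2 * sqrt(1.7850e-07) = 8.4498e-04 m = 0.8450 mm


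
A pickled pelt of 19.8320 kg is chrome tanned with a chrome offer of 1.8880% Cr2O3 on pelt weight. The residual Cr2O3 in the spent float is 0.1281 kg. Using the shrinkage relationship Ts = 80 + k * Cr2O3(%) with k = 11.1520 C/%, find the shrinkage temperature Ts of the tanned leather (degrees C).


Offered = pelt * offer_pct / 100 = 19.8320 * 1.8880 / 100 = 0.3744 kg
Uptake = offered - residual = 0.3744 - 0.1281 = 0.2463 kg
Cr2O3% on pelt = uptake / pelt * 100 = 0.2463 / 19.8320 * 100 = 1.2421 %
Ts = 80 + k * Cr2O3% = 80 + 11.1520 * 1.2421 = 93.8516 C


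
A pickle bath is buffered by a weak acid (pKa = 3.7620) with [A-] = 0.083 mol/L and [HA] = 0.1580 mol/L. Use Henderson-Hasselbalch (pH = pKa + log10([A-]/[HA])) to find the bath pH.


ratio = [A-] / [HA] = 0.083 / 0.1580 = 0.5253
log10(ratio) = -0.2796
pH = pKa + log10(ratio) = 3.7620 - 0.2796 = 3.4824


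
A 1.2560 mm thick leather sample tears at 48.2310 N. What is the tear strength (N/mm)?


Formula: Tear strength = force / thickness
Substituting: Tear strength = 48.2310 / 1.2560
Result: 38.4005 N/mm


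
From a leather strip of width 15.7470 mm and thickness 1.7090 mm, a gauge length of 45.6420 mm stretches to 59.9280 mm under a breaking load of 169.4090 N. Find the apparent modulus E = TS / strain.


TS = F / (w * t) = 169.4090 / (15.7470 * 1.7090) = 6.2950 N/mm^2
strain = (Lf - L0) / L0 = (59.9280 - 45.6420) / 45.6420 = 0.3130
E = TS / strain = 6.2950 / 0.3130 = 20.1118 N/mm^2


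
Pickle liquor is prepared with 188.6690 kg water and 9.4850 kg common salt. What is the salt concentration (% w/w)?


Formula: Conc = salt / (water + salt) * 100
Substituting: Conc = 9.4850 / (188.6690 + 9.4850) * 100
Result: 4.7867 %


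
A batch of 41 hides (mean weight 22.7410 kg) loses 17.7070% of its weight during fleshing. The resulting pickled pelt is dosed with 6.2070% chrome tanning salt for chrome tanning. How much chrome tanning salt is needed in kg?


Total_raw = N * avg_wt = 41 * 22.7410 = 932.3810 kg
Substrate = Total_raw * (1 - loss/100) = 932.3810 * (1 - 17.7070/100) = 767.2843 kg
Chrome = Substrate * pct / 100 = 767.2843 * 6.2070 / 100 = 47.6253 kg


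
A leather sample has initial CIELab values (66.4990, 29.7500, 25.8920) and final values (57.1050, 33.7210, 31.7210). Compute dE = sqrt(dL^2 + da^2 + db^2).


dL = -9.3940, da = 3.9710, db = 5.8290
dE = sqrt((-9.3940)^2 + 3.9710^2 + 5.8290^2) = 11.7471


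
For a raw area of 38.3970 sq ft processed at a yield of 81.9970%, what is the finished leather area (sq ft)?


Formula: finished = raw * yield / 100
Substituting: finished = 38.3970 * 81.9970 / 100
Result: 31.4844 sq ft


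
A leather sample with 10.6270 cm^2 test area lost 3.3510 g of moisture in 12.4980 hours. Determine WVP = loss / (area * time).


Formula: WVP = loss / (area * time)
Substituting: WVP = 3.3510 / (10.6270 * 12.4980)
Result: 0.0252303 g/(cm^2*hr)


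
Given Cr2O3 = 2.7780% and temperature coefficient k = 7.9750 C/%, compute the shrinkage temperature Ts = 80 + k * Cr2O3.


Formula: Ts = 80 + k * Cr2O3
Substituting: Ts = 80 + 7.9750 * 2.7780
Result: 102.1546 C


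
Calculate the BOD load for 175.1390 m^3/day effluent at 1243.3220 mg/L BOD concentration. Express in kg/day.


Formula: BOD_load = volume * conc / 1000
Substituting: BOD_load = 175.1390 * 1243.3220 / 1000
Result: 217.7542 kg/day


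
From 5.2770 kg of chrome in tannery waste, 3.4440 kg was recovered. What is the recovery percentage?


Formula: Recovery = recovered / input * 100
Substituting: Recovery = 3.4440 / 5.2770 * 100
Result: 65.2644 %


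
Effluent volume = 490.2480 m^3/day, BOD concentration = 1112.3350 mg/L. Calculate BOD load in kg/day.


Formula: BOD_load = volume * conc / 1000
Substituting: BOD_load = 490.2480 * 1112.3350 / 1000
Result: 545.3200 kg/day


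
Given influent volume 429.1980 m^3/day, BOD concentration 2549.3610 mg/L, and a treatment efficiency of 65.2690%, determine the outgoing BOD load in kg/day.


Load_in = volume * conc / 1000 = 429.1980 * 2549.3610 / 1000 = 1094.1806 kg/day
Removed = Load_in * eff / 100 = 1094.1806 * 65.2690 / 100 = 714.1608 kg/day
Load_out = Load_in - Removed = 1094.1806 - 714.1608 = 380.0199 kg/day


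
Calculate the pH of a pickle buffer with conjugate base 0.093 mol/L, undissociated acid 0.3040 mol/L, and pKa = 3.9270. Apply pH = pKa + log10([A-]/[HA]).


ratio = [A-] / [HA] = 0.093 / 0.3040 = 0.3059
log10(ratio) = -0.5144
pH = pKa + log10(ratio) = 3.9270 - 0.5144 = 3.4126


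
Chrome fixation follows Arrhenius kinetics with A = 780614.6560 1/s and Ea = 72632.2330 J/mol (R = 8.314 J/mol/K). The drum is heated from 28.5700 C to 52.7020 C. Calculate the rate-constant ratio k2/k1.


T1 = 28.5700 + 273.15 = 301.7200 K; T2 = 52.7020 + 273.15 = 325.8520 K
k1 = A * exp(-Ea/(R*T1)) = 780614.6560 * exp(-72632.2330/(8.314*301.7200)) = 2.0782e-07 1/s
k2 = A * exp(-Ea/(R*T2)) = 780614.6560 * exp(-72632.2330/(8.314*325.8520)) = 1.7740e-06 1/s
k2/k1 = 1.7740e-06 / 2.0782e-07 = 8.5362


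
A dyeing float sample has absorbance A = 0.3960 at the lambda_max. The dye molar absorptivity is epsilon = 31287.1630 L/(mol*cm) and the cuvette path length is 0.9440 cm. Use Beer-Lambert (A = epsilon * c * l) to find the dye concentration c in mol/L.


Formula: c = A / (epsilon * l)
Substituting: c = 0.3960 / (31287.1630 * 0.9440)
Result: 1.3408e-05 mol/L


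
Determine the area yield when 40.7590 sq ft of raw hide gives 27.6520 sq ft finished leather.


Formula: Yield = finished / raw * 100
Substituting: Yield = 27.6520 / 40.7590 * 100
Result: 67.8427 %


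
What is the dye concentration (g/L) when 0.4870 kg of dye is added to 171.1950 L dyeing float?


Formula: Conc = dye_mass(kg) / volume(L) * 1000
Substituting: Conc = 0.4870 / 171.1950 * 1000
Result: 2.8447 g/L


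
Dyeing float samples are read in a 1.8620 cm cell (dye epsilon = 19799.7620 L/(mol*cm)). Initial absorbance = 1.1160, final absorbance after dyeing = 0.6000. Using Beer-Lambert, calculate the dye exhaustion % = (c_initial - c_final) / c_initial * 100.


c_initial = A_i / (epsilon * l) = 1.1160 / (19799.7620 * 1.8620) = 3.0271e-05 mol/L
c_final = A_f / (epsilon * l) = 0.6000 / (19799.7620 * 1.8620) = 1.6275e-05 mol/L
Exhaustion = (c_initial - c_final) / c_initial * 100 = (3.0271e-05 - 1.6275e-05) / 3.0271e-05 * 100 = 46.2366 %


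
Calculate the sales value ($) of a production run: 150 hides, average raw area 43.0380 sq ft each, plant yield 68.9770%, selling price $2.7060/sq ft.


Raw_total = N * avg_area = 150 * 43.0380 = 6455.7000 sq ft
Finished = Raw_total * yield / 100 = 6455.7000 * 68.9770 / 100 = 4452.9482 sq ft
Value = Finished * price = 4452.9482 * 2.7060 = 12049.6778 $


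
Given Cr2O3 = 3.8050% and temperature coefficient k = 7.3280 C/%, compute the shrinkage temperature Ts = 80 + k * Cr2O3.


Formula: Ts = 80 + k * Cr2O3
Substituting: Ts = 80 + 7.3280 * 3.8050
Result: 107.8830 C


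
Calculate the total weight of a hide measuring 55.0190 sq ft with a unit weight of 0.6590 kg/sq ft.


Formula: Weight = area * weight_per_sqft
Substituting: Weight = 55.0190 * 0.6590
Result: 36.2575 kg


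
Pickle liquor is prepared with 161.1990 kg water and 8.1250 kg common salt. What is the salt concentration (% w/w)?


Formula: Conc = salt / (water + salt) * 100
Substituting: Conc = 8.1250 / (161.1990 + 8.1250) * 100
Result: 4.7985 %


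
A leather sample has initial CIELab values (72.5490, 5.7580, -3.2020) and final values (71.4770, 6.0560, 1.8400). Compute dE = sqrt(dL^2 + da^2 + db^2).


dL = -1.0720, da = 0.2980, db = 5.0420
dE = sqrt((-1.0720)^2 + 0.2980^2 + 5.0420^2) = 5.1633


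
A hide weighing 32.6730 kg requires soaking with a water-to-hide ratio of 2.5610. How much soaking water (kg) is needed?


Formula: Water = hide_weight * ratio
Substituting: Water = 32.6730 * 2.5610
Result: 83.6756 kg


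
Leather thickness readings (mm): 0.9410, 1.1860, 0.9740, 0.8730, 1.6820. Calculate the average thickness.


Formula: Average = sum / n
Substituting: Average = 5.6560 / 5
Result: 1.1312 mm


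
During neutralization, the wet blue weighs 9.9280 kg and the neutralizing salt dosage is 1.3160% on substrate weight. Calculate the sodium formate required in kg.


Formula: Neutralizer = substrate * pct / 100
Substituting: Neutralizer = 9.9280 * 1.3160 / 100
Result: 0.1307 kg


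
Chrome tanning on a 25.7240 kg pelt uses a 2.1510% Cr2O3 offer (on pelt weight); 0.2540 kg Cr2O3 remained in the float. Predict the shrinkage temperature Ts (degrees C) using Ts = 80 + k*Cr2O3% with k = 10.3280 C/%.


Offered = pelt * offer_pct / 100 = 25.7240 * 2.1510 / 100 = 0.5533 kg
Uptake = offered - residual = 0.5533 - 0.2540 = 0.2993 kg
Cr2O3% on pelt = uptake / pelt * 100 = 0.2993 / 25.7240 * 100 = 1.1636 %
Ts = 80 + k * Cr2O3% = 80 + 10.3280 * 1.1636 = 92.0176 C


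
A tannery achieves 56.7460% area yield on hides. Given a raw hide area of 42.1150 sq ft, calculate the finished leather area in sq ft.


Formula: finished = raw * yield / 100
Substituting: finished = 42.1150 * 56.7460 / 100
Result: 23.8986 sq ft


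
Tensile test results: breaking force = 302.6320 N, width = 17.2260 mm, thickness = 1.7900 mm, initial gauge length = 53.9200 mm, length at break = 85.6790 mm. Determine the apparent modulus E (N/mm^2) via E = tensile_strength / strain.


TS = F / (w * t) = 302.6320 / (17.2260 * 1.7900) = 9.8147 N/mm^2
strain = (Lf - L0) / L0 = (85.6790 - 53.9200) / 53.9200 = 0.5890
E = TS / strain = 9.8147 / 0.5890 = 16.6633 N/mm^2


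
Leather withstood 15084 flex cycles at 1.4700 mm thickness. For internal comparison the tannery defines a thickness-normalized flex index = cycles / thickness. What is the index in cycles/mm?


Formula: Index = cycles / thickness
Substituting: Index = 15084 / 1.4700
Result: 10261.2245 cycles/mm


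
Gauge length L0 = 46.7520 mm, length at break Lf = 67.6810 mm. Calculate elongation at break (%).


Formula: Elongation = (Lf - L0) / L0 * 100
Substituting: Elongation = (67.6810 - 46.7520) / 46.7520 * 100
Result: 44.7660 %


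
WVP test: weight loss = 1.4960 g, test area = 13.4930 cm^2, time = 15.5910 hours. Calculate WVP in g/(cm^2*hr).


Formula: WVP = loss / (area * time)
Substituting: WVP = 1.4960 / (13.4930 * 15.5910)
Result: 0.0071113 g/(cm^2*hr)


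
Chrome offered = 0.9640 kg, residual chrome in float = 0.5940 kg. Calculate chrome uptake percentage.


Formula: Uptake = (offered - residual) / offered * 100
Substituting: Uptake = (0.9640 - 0.5940) / 0.9640 * 100
Result: 38.3817 %


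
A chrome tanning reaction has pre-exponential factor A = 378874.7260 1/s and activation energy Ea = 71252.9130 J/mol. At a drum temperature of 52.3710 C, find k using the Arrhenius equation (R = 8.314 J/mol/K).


T_K = T_C + 273.15 = 52.3710 + 273.15 = 325.5210 K
exponent = -Ea / (R * T_K) = -71252.9130 / (8.314 * 325.5210) = -26.3277
k = A * exp(exponent) = 378874.7260 * exp(-26.3277) = 1.3948e-06 1/s


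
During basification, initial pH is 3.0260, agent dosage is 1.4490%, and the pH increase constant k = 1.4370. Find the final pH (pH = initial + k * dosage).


Formula: pH_final = pH_initial + k * base_pct
Substituting: pH_final = 3.0260 + 1.4370 * 1.4490
Result: 5.1082


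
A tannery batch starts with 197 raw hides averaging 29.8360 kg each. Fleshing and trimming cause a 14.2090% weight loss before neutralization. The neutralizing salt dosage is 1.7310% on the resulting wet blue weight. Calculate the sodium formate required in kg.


Total_raw = N * avg_wt = 197 * 29.8360 = 5877.6920 kg
Substrate = Total_raw * (1 - loss/100) = 5877.6920 * (1 - 14.2090/100) = 5042.5307 kg
Neutralizer = Substrate * pct / 100 = 5042.5307 * 1.7310 / 100 = 87.2862 kg


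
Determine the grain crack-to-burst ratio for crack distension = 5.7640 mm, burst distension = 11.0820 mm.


Formula: Ratio = crack / burst
Substituting: Ratio = 5.7640 / 11.0820
Result: 0.5201


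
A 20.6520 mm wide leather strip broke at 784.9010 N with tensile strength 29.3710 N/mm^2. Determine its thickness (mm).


Formula: t = F / (TS * w)
Substituting: t = 784.9010 / (29.3710 * 20.6520)
Result: 1.2940 mm


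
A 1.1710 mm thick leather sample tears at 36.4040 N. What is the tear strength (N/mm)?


Formula: Tear strength = force / thickness
Substituting: Tear strength = 36.4040 / 1.1710
Result: 31.0880 N/mm


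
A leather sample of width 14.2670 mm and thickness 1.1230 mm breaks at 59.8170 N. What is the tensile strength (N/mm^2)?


Formula: TS = force / (width * thickness)
Substituting: TS = 59.8170 / (14.2670 * 1.1230)
Result: 3.7335 N/mm^2


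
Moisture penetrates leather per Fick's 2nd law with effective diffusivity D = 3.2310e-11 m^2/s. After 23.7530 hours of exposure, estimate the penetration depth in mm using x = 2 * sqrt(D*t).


t = 23.7530 hr * 3600 = 85510.8000 s
D * t = 3.2310e-11 * 85510.8000 = 2.7629e-06
x = 2 * sqrt(D*t) = 2 * sqrt(2.7629e-06) = 0.00332437 m = 3.3244 mm


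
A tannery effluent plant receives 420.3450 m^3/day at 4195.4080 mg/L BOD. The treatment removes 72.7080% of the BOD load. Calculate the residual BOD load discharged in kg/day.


Load_in = volume * conc / 1000 = 420.3450 * 4195.4080 / 1000 = 1763.5188 kg/day
Removed = Load_in * eff / 100 = 1763.5188 * 72.7080 / 100 = 1282.2192 kg/day
Load_out = Load_in - Removed = 1763.5188 - 1282.2192 = 481.2995 kg/day


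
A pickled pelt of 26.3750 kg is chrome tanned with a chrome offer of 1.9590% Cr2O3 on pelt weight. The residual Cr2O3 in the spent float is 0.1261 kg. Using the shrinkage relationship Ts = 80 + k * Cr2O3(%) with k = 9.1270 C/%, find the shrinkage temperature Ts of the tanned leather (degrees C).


Offered = pelt * offer_pct / 100 = 26.3750 * 1.9590 / 100 = 0.5167 kg
Uptake = offered - residual = 0.5167 - 0.1261 = 0.3906 kg
Cr2O3% on pelt = uptake / pelt * 100 = 0.3906 / 26.3750 * 100 = 1.4809 %
Ts = 80 + k * Cr2O3% = 80 + 9.1270 * 1.4809 = 93.5161 C


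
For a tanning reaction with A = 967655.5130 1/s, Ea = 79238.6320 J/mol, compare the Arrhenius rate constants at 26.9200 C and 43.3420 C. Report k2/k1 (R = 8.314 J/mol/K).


T1 = 26.9200 + 273.15 = 300.0700 K; T2 = 43.3420 + 273.15 = 316.4920 K
k1 = A * exp(-Ea/(R*T1)) = 967655.5130 * exp(-79238.6320/(8.314*300.0700)) = 1.5551e-08 1/s
k2 = A * exp(-Ea/(R*T2)) = 967655.5130 * exp(-79238.6320/(8.314*316.4920)) = 8.0817e-08 1/s
k2/k1 = 8.0817e-08 / 1.5551e-08 = 5.1968


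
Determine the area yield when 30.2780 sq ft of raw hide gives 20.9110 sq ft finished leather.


Formula: Yield = finished / raw * 100
Substituting: Yield = 20.9110 / 30.2780 * 100
Result: 69.0633 %


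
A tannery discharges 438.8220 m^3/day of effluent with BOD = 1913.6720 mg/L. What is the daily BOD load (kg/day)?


Formula: BOD_load = volume * conc / 1000
Substituting: BOD_load = 438.8220 * 1913.6720 / 1000
Result: 839.7614 kg/day


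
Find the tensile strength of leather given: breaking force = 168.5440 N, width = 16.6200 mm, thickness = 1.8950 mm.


Formula: TS = force / (width * thickness)
Substituting: TS = 168.5440 / (16.6200 * 1.8950)
Result: 5.3515 N/mm^2


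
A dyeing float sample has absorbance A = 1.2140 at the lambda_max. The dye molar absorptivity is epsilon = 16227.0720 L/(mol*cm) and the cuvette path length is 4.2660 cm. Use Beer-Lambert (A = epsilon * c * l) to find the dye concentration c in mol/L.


Formula: c = A / (epsilon * l)
Substituting: c = 1.2140 / (16227.0720 * 4.2660)
Result: 1.7537e-05 mol/L


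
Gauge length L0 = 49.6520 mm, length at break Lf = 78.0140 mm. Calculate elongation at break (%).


Formula: Elongation = (Lf - L0) / L0 * 100
Substituting: Elongation = (78.0140 - 49.6520) / 49.6520 * 100
Result: 57.1216 %


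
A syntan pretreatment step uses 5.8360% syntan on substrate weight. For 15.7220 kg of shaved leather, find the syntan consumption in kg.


Formula: Syntan = substrate * pct / 100
Substituting: Syntan = 15.7220 * 5.8360 / 100
Result: 0.9175 kg


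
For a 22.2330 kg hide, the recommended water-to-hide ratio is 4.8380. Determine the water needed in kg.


Formula: Water = hide_weight * ratio
Substituting: Water = 22.2330 * 4.8380
Result: 107.5633 kg


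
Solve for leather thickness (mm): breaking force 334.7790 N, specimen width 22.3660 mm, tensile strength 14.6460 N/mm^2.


Formula: t = F / (TS * w)
Substituting: t = 334.7790 / (14.6460 * 22.3660)
Result: 1.0220 mm


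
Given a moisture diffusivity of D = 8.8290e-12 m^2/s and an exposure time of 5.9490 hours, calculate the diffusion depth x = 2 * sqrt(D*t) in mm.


t = 5.9490 hr * 3600 = 21416.4000 s
D * t = 8.8290e-12 * 21416.4000 = 1.8909e-07
x = 2 * sqrt(D*t) = 2 * sqrt(1.8909e-07) = 8.6968e-04 m = 0.8697 mm


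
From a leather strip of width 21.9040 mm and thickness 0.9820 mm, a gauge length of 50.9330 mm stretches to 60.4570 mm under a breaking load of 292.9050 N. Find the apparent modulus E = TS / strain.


TS = F / (w * t) = 292.9050 / (21.9040 * 0.9820) = 13.6173 N/mm^2
strain = (Lf - L0) / L0 = (60.4570 - 50.9330) / 50.9330 = 0.1870
E = TS / strain = 13.6173 / 0.1870 = 72.8235 N/mm^2


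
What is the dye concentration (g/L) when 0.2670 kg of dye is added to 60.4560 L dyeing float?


Formula: Conc = dye_mass(kg) / volume(L) * 1000
Substituting: Conc = 0.2670 / 60.4560 * 1000
Result: 4.4164 g/L


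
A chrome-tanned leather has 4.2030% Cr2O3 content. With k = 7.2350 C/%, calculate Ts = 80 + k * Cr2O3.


Formula: Ts = 80 + k * Cr2O3
Substituting: Ts = 80 + 7.2350 * 4.2030
Result: 110.4087 C


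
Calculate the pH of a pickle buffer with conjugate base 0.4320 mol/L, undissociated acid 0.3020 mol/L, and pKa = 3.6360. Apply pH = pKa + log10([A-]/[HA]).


ratio = [A-] / [HA] = 0.4320 / 0.3020 = 1.4305
log10(ratio) = 0.1555
pH = pKa + log10(ratio) = 3.6360 + 0.1555 = 3.7915


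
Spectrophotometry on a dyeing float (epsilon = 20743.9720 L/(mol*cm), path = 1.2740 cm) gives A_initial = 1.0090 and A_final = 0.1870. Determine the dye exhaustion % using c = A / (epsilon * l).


c_initial = A_i / (epsilon * l) = 1.0090 / (20743.9720 * 1.2740) = 3.8179e-05 mol/L
c_final = A_f / (epsilon * l) = 0.1870 / (20743.9720 * 1.2740) = 7.0759e-06 mol/L
Exhaustion = (c_initial - c_final) / c_initial * 100 = (3.8179e-05 - 7.0759e-06) / 3.8179e-05 * 100 = 81.4668 %


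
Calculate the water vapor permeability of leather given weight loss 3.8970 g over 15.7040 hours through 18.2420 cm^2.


Formula: WVP = loss / (area * time)
Substituting: WVP = 3.8970 / (18.2420 * 15.7040)
Result: 0.0136034 g/(cm^2*hr)


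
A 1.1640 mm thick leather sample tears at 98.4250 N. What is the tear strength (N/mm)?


Formula: Tear strength = force / thickness
Substituting: Tear strength = 98.4250 / 1.1640
Result: 84.5576 N/mm


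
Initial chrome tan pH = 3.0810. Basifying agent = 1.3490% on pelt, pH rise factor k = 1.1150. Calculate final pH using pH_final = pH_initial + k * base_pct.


Formula: pH_final = pH_initial + k * base_pct
Substituting: pH_final = 3.0810 + 1.1150 * 1.3490
Result: 4.5851


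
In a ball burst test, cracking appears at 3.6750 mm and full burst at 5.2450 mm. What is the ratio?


Formula: Ratio = crack / burst
Substituting: Ratio = 3.6750 / 5.2450
Result: 0.7007


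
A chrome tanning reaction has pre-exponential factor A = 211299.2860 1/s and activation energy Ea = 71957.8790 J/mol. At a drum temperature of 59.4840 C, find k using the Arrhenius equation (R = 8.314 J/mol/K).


T_K = T_C + 273.15 = 59.4840 + 273.15 = 332.6340 K
exponent = -Ea / (R * T_K) = -71957.8790 / (8.314 * 332.6340) = -26.0197
k = A * exp(exponent) = 211299.2860 * exp(-26.0197) = 1.0585e-06 1/s


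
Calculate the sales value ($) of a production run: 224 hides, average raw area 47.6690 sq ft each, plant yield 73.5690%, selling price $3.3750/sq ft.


Raw_total = N * avg_area = 224 * 47.6690 = 10677.8560 sq ft
Finished = Raw_total * yield / 100 = 10677.8560 * 73.5690 / 100 = 7855.5919 sq ft
Value = Finished * price = 7855.5919 * 3.3750 = 26512.6226 $


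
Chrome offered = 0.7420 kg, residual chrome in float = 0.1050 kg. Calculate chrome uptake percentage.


Formula: Uptake = (offered - residual) / offered * 100
Substituting: Uptake = (0.7420 - 0.1050) / 0.7420 * 100
Result: 85.8491 %


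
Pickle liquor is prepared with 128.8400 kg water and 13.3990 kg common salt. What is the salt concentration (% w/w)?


Formula: Conc = salt / (water + salt) * 100
Substituting: Conc = 13.3990 / (128.8400 + 13.3990) * 100
Result: 9.4201 %


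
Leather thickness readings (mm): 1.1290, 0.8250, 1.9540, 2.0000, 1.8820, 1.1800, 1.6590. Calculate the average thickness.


Formula: Average = sum / n
Substituting: Average = 10.6290 / 7
Result: 1.5184 mm


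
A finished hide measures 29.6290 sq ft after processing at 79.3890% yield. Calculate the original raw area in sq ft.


Formula: raw = finished * 100 / yield
Substituting: raw = 29.6290 * 100 / 79.3890
Result: 37.3213 sq ft


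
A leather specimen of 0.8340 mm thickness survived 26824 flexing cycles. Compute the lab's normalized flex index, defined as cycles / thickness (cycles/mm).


Formula: Index = cycles / thickness
Substituting: Index = 26824 / 0.8340
Result: 32163.0695 cycles/mm


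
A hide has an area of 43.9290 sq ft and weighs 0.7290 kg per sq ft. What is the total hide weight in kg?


Formula: Weight = area * weight_per_sqft
Substituting: Weight = 43.9290 * 0.7290
Result: 32.0242 kg


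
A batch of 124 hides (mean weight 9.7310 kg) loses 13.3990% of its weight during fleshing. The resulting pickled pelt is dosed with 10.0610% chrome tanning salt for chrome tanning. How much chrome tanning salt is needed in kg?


Total_raw = N * avg_wt = 124 * 9.7310 = 1206.6440 kg
Substrate = Total_raw * (1 - loss/100) = 1206.6440 * (1 - 13.3990/100) = 1044.9658 kg
Chrome = Substrate * pct / 100 = 1044.9658 * 10.0610 / 100 = 105.1340 kg


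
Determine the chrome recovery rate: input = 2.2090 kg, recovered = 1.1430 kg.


Formula: Recovery = recovered / input * 100
Substituting: Recovery = 1.1430 / 2.2090 * 100
Result: 51.7429 %


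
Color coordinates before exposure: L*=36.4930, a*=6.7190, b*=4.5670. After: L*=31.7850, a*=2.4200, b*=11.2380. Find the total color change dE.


dL = -4.7080, da = -4.2990, db = 6.6710
dE = sqrt((-4.7080)^2 + (-4.2990)^2 + 6.6710^2) = 9.2276


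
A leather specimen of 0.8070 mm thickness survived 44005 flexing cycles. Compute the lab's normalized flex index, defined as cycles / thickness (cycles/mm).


Formula: Index = cycles / thickness
Substituting: Index = 44005 / 0.8070
Result: 54529.1202 cycles/mm


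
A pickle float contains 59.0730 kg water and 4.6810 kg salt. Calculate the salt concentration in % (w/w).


Formula: Conc = salt / (water + salt) * 100
Substituting: Conc = 4.6810 / (59.0730 + 4.6810) * 100
Result: 7.3423 %


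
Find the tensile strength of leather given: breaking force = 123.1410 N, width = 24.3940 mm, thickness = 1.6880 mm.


Formula: TS = force / (width * thickness)
Substituting: TS = 123.1410 / (24.3940 * 1.6880)
Result: 2.9905 N/mm^2


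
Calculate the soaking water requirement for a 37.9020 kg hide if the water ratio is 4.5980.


Formula: Water = hide_weight * ratio
Substituting: Water = 37.9020 * 4.5980
Result: 174.2734 kg


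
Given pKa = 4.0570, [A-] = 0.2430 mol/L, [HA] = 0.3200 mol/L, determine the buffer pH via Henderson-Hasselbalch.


ratio = [A-] / [HA] = 0.2430 / 0.3200 = 0.7594
log10(ratio) = -0.1195
pH = pKa + log10(ratio) = 4.0570 - 0.1195 = 3.9375


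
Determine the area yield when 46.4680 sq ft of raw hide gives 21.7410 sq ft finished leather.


Formula: Yield = finished / raw * 100
Substituting: Yield = 21.7410 / 46.4680 * 100
Result: 46.7870 %


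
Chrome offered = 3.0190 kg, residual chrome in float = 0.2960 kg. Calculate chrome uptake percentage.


Formula: Uptake = (offered - residual) / offered * 100
Substituting: Uptake = (3.0190 - 0.2960) / 3.0190 * 100
Result: 90.1954 %


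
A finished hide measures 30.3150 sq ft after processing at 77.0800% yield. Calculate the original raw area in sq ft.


Formula: raw = finished * 100 / yield
Substituting: raw = 30.3150 * 100 / 77.0800
Result: 39.3293 sq ft


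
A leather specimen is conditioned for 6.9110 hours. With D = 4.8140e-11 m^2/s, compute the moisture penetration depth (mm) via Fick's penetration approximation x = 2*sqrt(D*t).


t = 6.9110 hr * 3600 = 24879.6000 s
D * t = 4.8140e-11 * 24879.6000 = 1.1977e-06
x = 2 * sqrt(D*t) = 2 * sqrt(1.1977e-06) = 0.00218879 m = 2.1888 mm


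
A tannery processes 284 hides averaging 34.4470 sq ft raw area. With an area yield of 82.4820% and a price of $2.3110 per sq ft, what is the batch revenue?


Raw_total = N * avg_area = 284 * 34.4470 = 9782.9480 sq ft
Finished = Raw_total * yield / 100 = 9782.9480 * 82.4820 / 100 = 8069.1712 sq ft
Value = Finished * price = 8069.1712 * 2.3110 = 18647.8546 $


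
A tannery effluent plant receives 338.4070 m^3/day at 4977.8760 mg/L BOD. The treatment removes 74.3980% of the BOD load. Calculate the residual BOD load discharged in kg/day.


Load_in = volume * conc / 1000 = 338.4070 * 4977.8760 / 1000 = 1684.5481 kg/day
Removed = Load_in * eff / 100 = 1684.5481 * 74.3980 / 100 = 1253.2701 kg/day
Load_out = Load_in - Removed = 1684.5481 - 1253.2701 = 431.2780 kg/day


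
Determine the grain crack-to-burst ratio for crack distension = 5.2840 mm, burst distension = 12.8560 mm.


Formula: Ratio = crack / burst
Substituting: Ratio = 5.2840 / 12.8560
Result: 0.4110


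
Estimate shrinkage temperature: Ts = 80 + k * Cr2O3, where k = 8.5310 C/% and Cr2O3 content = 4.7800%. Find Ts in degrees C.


Formula: Ts = 80 + k * Cr2O3
Substituting: Ts = 80 + 8.5310 * 4.7800
Result: 120.7782 C


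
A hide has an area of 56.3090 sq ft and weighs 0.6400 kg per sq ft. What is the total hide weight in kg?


Formula: Weight = area * weight_per_sqft
Substituting: Weight = 56.3090 * 0.6400
Result: 36.0378 kg


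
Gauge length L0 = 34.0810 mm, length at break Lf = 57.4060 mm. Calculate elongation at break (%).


Formula: Elongation = (Lf - L0) / L0 * 100
Substituting: Elongation = (57.4060 - 34.0810) / 34.0810 * 100
Result: 68.4399 %


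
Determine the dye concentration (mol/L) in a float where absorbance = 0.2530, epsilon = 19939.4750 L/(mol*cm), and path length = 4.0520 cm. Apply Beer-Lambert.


Formula: c = A / (epsilon * l)
Substituting: c = 0.2530 / (19939.4750 * 4.0520)
Result: 3.1314e-06 mol/L


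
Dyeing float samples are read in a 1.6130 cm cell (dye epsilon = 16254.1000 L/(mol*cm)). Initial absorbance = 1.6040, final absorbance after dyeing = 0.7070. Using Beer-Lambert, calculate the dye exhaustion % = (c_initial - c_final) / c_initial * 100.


c_initial = A_i / (epsilon * l) = 1.6040 / (16254.1000 * 1.6130) = 6.1180e-05 mol/L
c_final = A_f / (epsilon * l) = 0.7070 / (16254.1000 * 1.6130) = 2.6966e-05 mol/L
Exhaustion = (c_initial - c_final) / c_initial * 100 = (6.1180e-05 - 2.6966e-05) / 6.1180e-05 * 100 = 55.9227 %


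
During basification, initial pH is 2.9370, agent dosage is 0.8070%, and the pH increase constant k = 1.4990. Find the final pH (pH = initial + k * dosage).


Formula: pH_final = pH_initial + k * base_pct
Substituting: pH_final = 2.9370 + 1.4990 * 0.8070
Result: 4.1467


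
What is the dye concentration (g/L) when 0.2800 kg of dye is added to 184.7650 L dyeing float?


Formula: Conc = dye_mass(kg) / volume(L) * 1000
Substituting: Conc = 0.2800 / 184.7650 * 1000
Result: 1.5154 g/L


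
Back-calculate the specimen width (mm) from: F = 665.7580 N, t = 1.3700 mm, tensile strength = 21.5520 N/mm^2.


Formula: w = F / (TS * t)
Substituting: w = 665.7580 / (21.5520 * 1.3700)
Result: 22.5480 mm


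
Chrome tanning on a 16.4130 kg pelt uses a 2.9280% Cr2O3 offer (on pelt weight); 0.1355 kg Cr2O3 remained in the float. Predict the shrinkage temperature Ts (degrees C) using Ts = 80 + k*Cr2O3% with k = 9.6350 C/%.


Offered = pelt * offer_pct / 100 = 16.4130 * 2.9280 / 100 = 0.4806 kg
Uptake = offered - residual = 0.4806 - 0.1355 = 0.3451 kg
Cr2O3% on pelt = uptake / pelt * 100 = 0.3451 / 16.4130 * 100 = 2.1024 %
Ts = 80 + k * Cr2O3% = 80 + 9.6350 * 2.1024 = 100.2570 C


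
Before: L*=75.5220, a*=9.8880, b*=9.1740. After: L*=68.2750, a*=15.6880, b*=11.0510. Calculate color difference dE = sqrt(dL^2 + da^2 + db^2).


dL = -7.2470, da = 5.8000, db = 1.8770
dE = sqrt((-7.2470)^2 + 5.8000^2 + 1.8770^2) = 9.4701


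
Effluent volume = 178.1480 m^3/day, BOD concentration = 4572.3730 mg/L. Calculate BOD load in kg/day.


Formula: BOD_load = volume * conc / 1000
Substituting: BOD_load = 178.1480 * 4572.3730 / 1000
Result: 814.5591 kg/day


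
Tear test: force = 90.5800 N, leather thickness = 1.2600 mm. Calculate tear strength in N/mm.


Formula: Tear strength = force / thickness
Substituting: Tear strength = 90.5800 / 1.2600
Result: 71.8889 N/mm


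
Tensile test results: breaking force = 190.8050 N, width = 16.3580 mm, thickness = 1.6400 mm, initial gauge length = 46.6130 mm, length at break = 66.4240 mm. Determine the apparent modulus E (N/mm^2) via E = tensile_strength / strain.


TS = F / (w * t) = 190.8050 / (16.3580 * 1.6400) = 7.1124 N/mm^2
strain = (Lf - L0) / L0 = (66.4240 - 46.6130) / 46.6130 = 0.4250
E = TS / strain = 7.1124 / 0.4250 = 16.7346 N/mm^2


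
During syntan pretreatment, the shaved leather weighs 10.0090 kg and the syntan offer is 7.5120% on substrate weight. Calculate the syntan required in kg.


Formula: Syntan = substrate * pct / 100
Substituting: Syntan = 10.0090 * 7.5120 / 100
Result: 0.7519 kg


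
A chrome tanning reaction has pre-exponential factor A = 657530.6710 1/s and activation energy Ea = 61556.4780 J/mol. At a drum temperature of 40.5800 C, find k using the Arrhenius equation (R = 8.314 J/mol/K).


T_K = T_C + 273.15 = 40.5800 + 273.15 = 313.7300 K
exponent = -Ea / (R * T_K) = -61556.4780 / (8.314 * 313.7300) = -23.5998
k = A * exp(exponent) = 657530.6710 * exp(-23.5998) = 3.7040e-05 1/s


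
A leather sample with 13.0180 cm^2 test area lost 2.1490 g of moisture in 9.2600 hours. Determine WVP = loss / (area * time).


Formula: WVP = loss / (area * time)
Substituting: WVP = 2.1490 / (13.0180 * 9.2600)
Result: 0.0178271 g/(cm^2*hr)


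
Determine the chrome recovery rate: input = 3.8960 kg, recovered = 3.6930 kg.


Formula: Recovery = recovered / input * 100
Substituting: Recovery = 3.6930 / 3.8960 * 100
Result: 94.7895 %


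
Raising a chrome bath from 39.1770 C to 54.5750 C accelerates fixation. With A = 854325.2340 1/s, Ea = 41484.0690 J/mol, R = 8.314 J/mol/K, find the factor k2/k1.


T1 = 39.1770 + 273.15 = 312.3270 K; T2 = 54.5750 + 273.15 = 327.7250 K
k1 = A * exp(-Ea/(R*T1)) = 854325.2340 * exp(-41484.0690/(8.314*312.3270)) = 0.0984996 1/s
k2 = A * exp(-Ea/(R*T2)) = 854325.2340 * exp(-41484.0690/(8.314*327.7250)) = 0.2087 1/s
k2/k1 = 0.2087 / 0.0984996 = 2.1183


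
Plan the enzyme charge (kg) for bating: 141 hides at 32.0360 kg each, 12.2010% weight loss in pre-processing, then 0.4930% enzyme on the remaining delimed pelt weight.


Total_raw = N * avg_wt = 141 * 32.0360 = 4517.0760 kg
Substrate = Total_raw * (1 - loss/100) = 4517.0760 * (1 - 12.2010/100) = 3965.9476 kg
Enzyme = Substrate * pct / 100 = 3965.9476 * 0.4930 / 100 = 19.5521 kg


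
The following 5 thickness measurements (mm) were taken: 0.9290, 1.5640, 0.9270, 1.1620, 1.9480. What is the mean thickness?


Formula: Average = sum / n
Substituting: Average = 6.5300 / 5
Result: 1.3060 mm


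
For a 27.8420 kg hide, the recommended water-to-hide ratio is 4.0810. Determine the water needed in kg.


Formula: Water = hide_weight * ratio
Substituting: Water = 27.8420 * 4.0810
Result: 113.6232 kg


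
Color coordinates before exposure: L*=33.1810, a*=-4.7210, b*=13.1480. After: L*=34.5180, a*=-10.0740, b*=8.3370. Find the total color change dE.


dL = 1.3370, da = -5.3530, db = -4.8110
dE = sqrt(1.3370^2 + (-5.3530)^2 + (-4.8110)^2) = 7.3204


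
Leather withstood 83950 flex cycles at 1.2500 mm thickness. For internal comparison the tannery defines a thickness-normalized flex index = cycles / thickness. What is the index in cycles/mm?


Formula: Index = cycles / thickness
Substituting: Index = 83950 / 1.2500
Result: 67160.0000 cycles/mm


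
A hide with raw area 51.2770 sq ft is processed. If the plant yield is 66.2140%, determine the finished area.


Formula: finished = raw * yield / 100
Substituting: finished = 51.2770 * 66.2140 / 100
Result: 33.9526 sq ft


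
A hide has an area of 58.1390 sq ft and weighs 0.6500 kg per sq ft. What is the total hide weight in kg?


Formula: Weight = area * weight_per_sqft
Substituting: Weight = 58.1390 * 0.6500
Result: 37.7904 kg


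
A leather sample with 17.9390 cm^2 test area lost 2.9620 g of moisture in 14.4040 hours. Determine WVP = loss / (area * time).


Formula: WVP = loss / (area * time)
Substituting: WVP = 2.9620 / (17.9390 * 14.4040)
Result: 0.0114631 g/(cm^2*hr)


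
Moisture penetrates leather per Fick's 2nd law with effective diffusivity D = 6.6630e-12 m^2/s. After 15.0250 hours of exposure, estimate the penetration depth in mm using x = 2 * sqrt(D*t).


t = 15.0250 hr * 3600 = 54090.0000 s
D * t = 6.6630e-12 * 54090.0000 = 3.6040e-07
x = 2 * sqrt(D*t) = 2 * sqrt(3.6040e-07) = 0.00120067 m = 1.2007 mm


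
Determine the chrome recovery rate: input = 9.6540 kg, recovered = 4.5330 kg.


Formula: Recovery = recovered / input * 100
Substituting: Recovery = 4.5330 / 9.6540 * 100
Result: 46.9546 %


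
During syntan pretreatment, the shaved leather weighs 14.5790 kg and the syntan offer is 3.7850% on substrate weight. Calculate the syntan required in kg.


Formula: Syntan = substrate * pct / 100
Substituting: Syntan = 14.5790 * 3.7850 / 100
Result: 0.5518 kg


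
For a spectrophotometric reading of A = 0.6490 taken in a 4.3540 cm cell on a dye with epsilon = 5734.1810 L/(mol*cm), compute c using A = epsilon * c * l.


Formula: c = A / (epsilon * l)
Substituting: c = 0.6490 / (5734.1810 * 4.3540)
Result: 2.5995e-05 mol/L


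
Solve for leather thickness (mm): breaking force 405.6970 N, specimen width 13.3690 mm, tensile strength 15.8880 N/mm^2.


Formula: t = F / (TS * w)
Substituting: t = 405.6970 / (15.8880 * 13.3690)
Result: 1.9100 mm


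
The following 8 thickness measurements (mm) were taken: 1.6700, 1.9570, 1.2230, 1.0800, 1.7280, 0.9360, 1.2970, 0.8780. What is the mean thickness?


Formula: Average = sum / n
Substituting: Average = 10.7690 / 8
Result: 1.3461 mm


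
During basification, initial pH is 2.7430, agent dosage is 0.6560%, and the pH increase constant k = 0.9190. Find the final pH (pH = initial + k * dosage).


Formula: pH_final = pH_initial + k * base_pct
Substituting: pH_final = 2.7430 + 0.9190 * 0.6560
Result: 3.3459


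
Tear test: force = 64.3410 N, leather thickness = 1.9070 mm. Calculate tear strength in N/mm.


Formula: Tear strength = force / thickness
Substituting: Tear strength = 64.3410 / 1.9070
Result: 33.7394 N/mm


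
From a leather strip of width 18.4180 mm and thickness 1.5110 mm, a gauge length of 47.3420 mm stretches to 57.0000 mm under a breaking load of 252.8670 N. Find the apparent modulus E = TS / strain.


TS = F / (w * t) = 252.8670 / (18.4180 * 1.5110) = 9.0863 N/mm^2
strain = (Lf - L0) / L0 = (57.0000 - 47.3420) / 47.3420 = 0.2040
E = TS / strain = 9.0863 / 0.2040 = 44.5394 N/mm^2


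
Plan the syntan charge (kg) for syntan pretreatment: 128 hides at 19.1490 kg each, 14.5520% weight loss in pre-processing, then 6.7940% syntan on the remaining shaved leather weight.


Total_raw = N * avg_wt = 128 * 19.1490 = 2451.0720 kg
Substrate = Total_raw * (1 - loss/100) = 2451.0720 * (1 - 14.5520/100) = 2094.3920 kg
Syntan = Substrate * pct / 100 = 2094.3920 * 6.7940 / 100 = 142.2930 kg


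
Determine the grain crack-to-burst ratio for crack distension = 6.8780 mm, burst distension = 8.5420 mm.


Formula: Ratio = crack / burst
Substituting: Ratio = 6.8780 / 8.5420
Result: 0.8052
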